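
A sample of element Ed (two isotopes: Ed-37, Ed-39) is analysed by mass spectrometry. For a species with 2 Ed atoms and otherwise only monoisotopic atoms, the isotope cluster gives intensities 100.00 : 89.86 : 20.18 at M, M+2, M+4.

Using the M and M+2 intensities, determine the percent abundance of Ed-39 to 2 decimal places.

31.00%

Write p for the Ed-37 fraction. I(M+2)/I(M) = [C(2,1)·p^1·(1−p)] / p^2 = 2·(1−p)/p = 89.86/100.00 = 0.8986
(1−p)/p = 0.8986/2 = 0.4493  ⇒  p = 1/(1 + 0.4493) = 0.6900
Ed-37: 69.00%, Ed-39: 31.00%.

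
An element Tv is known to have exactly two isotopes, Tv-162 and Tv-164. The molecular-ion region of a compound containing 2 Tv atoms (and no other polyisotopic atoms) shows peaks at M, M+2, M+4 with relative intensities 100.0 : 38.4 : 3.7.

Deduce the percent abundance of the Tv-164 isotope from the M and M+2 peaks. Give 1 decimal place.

16.1%

Let p = fractional abundance of Tv-162. I(M+2)/I(M) = [C(2,1)·p^1·(1−p)] / p^2 = 2·(1−p)/p = 38.4/100.0 = 0.3840
(1−p)/p = 0.3840/2 = 0.1920  ⇒  p = 1/(1 + 0.1920) = 0.8389
Tv-162: 83.9%, Tv-164: 16.1%.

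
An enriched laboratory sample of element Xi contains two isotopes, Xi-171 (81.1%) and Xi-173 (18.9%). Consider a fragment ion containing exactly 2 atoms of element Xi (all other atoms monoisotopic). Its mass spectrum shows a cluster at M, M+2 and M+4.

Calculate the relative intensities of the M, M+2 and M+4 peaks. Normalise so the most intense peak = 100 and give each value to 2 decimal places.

100.00 : 46.61 : 5.43

Expanding (0.811 + 0.189)^2:
P(M) = 0.811^2 = 0.657721
P(M+2) = 2 × 0.811^1 × 0.189^1 = 0.306558
P(M+4) = 0.189^2 = 0.035721
The M peak is largest (0.657721); scaling to 100 gives 100.00 : 46.61 : 5.43.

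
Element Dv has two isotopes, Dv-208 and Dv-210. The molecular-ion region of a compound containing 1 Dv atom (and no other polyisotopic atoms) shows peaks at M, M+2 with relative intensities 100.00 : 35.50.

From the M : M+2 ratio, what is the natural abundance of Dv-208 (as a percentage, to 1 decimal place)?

Write p for the Dv-208 fraction. I(M+2)/I(M) = [C(1,1)·p^0·(1−p)] / p^1 = 1·(1−p)/p = 35.50/100.00 = 0.3550
(1−p)/p = 0.3550/1 = 0.3550  ⇒  p = 1/(1 + 0.3550) = 0.7380
Dv-208: 73.8%, Dv-210: 26.2%.

73.8%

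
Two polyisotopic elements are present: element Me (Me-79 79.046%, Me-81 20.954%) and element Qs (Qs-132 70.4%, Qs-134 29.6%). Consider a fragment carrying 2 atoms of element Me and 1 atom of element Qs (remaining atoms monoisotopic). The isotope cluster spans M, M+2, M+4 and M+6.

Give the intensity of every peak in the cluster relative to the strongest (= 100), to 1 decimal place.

Element Me pattern (n=2): 0.62482701 : 0.33126598 : 0.04390701
Element Qs pattern (n=1): 0.7040 : 0.2960
Convolve the two distributions (both contribute in 2-u steps):
  M: 0.62482701×0.7040 = 0.439878
  M+2: 0.62482701×0.2960 + 0.33126598×0.7040 = 0.418160
  M+4: 0.33126598×0.2960 + 0.04390701×0.7040 = 0.128965
  M+6: 0.04390701×0.2960 = 0.012996
Scale to base peak (0.439878) = 100: 100.0 : 95.1 : 29.3 : 3.0

100.0 : 95.1 : 29.3 : 3.0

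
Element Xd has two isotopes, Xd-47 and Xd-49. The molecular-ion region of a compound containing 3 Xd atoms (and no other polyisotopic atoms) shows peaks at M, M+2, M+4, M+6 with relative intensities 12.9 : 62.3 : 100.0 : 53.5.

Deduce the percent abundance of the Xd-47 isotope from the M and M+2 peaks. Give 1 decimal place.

38.3%

If p is the fraction of Xd that is Xd-47, then I(M+2)/I(M) = [C(3,1)·p^2·(1−p)] / p^3 = 3·(1−p)/p = 62.3/12.9 = 4.8295
(1−p)/p = 4.8295/3 = 1.6098  ⇒  p = 1/(1 + 1.6098) = 0.3832
Xd-47: 38.3%, Xd-49: 61.7%.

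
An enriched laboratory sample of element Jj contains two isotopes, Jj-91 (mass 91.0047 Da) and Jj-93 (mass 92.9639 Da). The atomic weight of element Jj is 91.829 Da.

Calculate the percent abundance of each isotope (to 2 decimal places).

With x = fraction of Jj-91 (so Jj-93 is 1 − x):
91.0047·x + 92.9639·(1 − x) = 91.829
(91.0047 − 92.9639)·x = 91.829 − 92.9639
x = -1.1349 / -1.9592 = 0.57927 → 57.93% Jj-91, 42.07% Jj-93.

Jj-91: 57.93%, Jj-93: 42.07%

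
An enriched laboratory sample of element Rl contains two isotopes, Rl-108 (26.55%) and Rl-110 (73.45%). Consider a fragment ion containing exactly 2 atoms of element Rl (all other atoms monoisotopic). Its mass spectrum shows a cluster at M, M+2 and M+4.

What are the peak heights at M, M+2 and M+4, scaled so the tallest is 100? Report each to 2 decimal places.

13.07 : 72.29 : 100.00

Each Rl atom is independently Rl-108 (p = 0.2655) or Rl-110 (q = 0.7345); the cluster is the binomial expansion (p + q)^2.
P(M) = 0.2655^2 = 0.070490
P(M+2) = 2 × 0.2655^1 × 0.7345^1 = 0.390019
P(M+4) = 0.7345^2 = 0.539490
The M+4 peak is largest (0.539490); scaling to 100 gives 13.07 : 72.29 : 100.00.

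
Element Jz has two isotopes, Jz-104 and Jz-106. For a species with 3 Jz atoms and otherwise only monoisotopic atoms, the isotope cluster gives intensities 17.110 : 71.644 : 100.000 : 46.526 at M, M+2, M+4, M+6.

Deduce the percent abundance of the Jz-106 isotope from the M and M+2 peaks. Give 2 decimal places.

58.26%

Write p for the Jz-104 fraction. I(M+2)/I(M) = [C(3,1)·p^2·(1−p)] / p^3 = 3·(1−p)/p = 71.644/17.110 = 4.1873
(1−p)/p = 4.1873/3 = 1.3958  ⇒  p = 1/(1 + 1.3958) = 0.4174
Jz-104: 41.74%, Jz-106: 58.26%.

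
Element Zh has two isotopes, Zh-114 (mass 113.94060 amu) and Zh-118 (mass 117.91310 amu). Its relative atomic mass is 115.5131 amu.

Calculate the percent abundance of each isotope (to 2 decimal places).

Zh-114: 60.42%, Zh-118: 39.58%

Writing the weighted mean with unknown fraction x of Zh-114:
113.94060·x + 117.91310·(1 − x) = 115.5131
(113.94060 − 117.91310)·x = 115.5131 − 117.91310
x = -2.40000 / -3.97250 = 0.60415 → 60.42% Zh-114, 39.58% Zh-118.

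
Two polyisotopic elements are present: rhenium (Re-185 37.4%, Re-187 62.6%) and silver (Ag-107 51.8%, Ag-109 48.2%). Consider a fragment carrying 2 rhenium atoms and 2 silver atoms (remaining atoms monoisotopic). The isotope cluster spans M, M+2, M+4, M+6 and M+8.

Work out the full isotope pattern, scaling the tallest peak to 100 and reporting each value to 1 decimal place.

Rhenium pattern (n=2): 0.139876 : 0.468248 : 0.391876
Silver pattern (n=2): 0.268324 : 0.499352 : 0.232324
Convolve the two distributions (both contribute in 2-u steps):
  M: 0.139876×0.268324 = 0.037532
  M+2: 0.139876×0.499352 + 0.468248×0.268324 = 0.195490
  M+4: 0.139876×0.232324 + 0.468248×0.499352 + 0.391876×0.268324 = 0.371467
  M+6: 0.468248×0.232324 + 0.391876×0.499352 = 0.304469
  M+8: 0.391876×0.232324 = 0.091042
Scale to base peak (0.371467) = 100: 10.1 : 52.6 : 100.0 : 82.0 : 24.5

10.1 : 52.6 : 100.0 : 82.0 : 24.5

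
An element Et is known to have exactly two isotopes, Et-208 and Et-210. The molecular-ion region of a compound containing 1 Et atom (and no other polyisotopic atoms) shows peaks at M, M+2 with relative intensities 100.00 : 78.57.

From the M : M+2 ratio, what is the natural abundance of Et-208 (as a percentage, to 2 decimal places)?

56.00%

Write p for the Et-208 fraction. I(M+2)/I(M) = [C(1,1)·p^0·(1−p)] / p^1 = 1·(1−p)/p = 78.57/100.00 = 0.7857
(1−p)/p = 0.7857/1 = 0.7857  ⇒  p = 1/(1 + 0.7857) = 0.5600
Et-208: 56.00%, Et-210: 44.00%.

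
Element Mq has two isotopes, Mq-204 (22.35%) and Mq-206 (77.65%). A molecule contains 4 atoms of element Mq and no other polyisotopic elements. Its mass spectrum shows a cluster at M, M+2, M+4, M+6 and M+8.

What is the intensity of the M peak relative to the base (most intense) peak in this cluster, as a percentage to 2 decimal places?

Term probabilities: M 0.0025, M+2 0.0347, M+4 0.1807, M+6 0.4186, M+8 0.3636. Base peak = M+6.
P(M+6) = C(4,3) × 0.2235^1 × 0.7765^3 = 4 × 0.2235 × 0.46819242 = 0.418564 (base)
P(M) = C(4,0) × 0.2235^4 × 0.7765^0 = 1 × 0.00249523 × 1.0000 = 0.002495
Relative intensity = 0.002495 / 0.418564 × 100 = 0.60

0.60%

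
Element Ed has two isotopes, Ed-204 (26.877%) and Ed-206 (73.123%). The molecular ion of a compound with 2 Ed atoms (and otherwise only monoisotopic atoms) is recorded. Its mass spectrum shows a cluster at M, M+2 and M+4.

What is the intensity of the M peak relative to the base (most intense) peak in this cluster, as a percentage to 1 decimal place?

Binomial terms of (0.26877 + 0.73123)^2: M 0.0722, M+2 0.3931, M+4 0.5347 → M+4 is the base peak.
P(M+4) = C(2,2) × 0.26877^0 × 0.73123^2 = 1 × 1.0000 × 0.53469731 = 0.534697 (base)
P(M) = C(2,0) × 0.26877^2 × 0.73123^0 = 1 × 0.07223731 × 1.0000 = 0.072237
Relative intensity = 0.072237 / 0.534697 × 100 = 13.5

13.5%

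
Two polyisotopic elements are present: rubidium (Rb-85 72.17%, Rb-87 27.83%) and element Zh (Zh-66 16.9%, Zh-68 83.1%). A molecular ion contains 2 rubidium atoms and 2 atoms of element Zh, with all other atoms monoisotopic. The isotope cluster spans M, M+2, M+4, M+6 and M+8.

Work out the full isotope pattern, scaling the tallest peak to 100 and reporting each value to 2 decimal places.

Rubidium pattern (n=2): 0.52085089 : 0.40169822 : 0.07745089
Element Zh pattern (n=2): 0.028561 : 0.280878 : 0.690561
Convolve the two distributions (both contribute in 2-u steps):
  M: 0.52085089×0.028561 = 0.014876
  M+2: 0.52085089×0.280878 + 0.40169822×0.028561 = 0.157768
  M+4: 0.52085089×0.690561 + 0.40169822×0.280878 + 0.07745089×0.028561 = 0.474720
  M+6: 0.40169822×0.690561 + 0.07745089×0.280878 = 0.299151
  M+8: 0.07745089×0.690561 = 0.053485
Scale to base peak (0.474720) = 100: 3.13 : 33.23 : 100.00 : 63.02 : 11.27

3.13 : 33.23 : 100.00 : 63.02 : 11.27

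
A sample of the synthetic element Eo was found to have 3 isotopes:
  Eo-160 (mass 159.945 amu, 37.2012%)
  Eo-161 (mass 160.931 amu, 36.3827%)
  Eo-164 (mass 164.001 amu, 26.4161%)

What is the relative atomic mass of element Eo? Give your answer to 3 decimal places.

161.375 amu

Ar = Σ fᵢ·mᵢ = 0.372012 × 159.945 + 0.363827 × 160.931 + 0.264161 × 164.001
= 59.5015 + 58.5510 + 43.3227 = 161.3752 amu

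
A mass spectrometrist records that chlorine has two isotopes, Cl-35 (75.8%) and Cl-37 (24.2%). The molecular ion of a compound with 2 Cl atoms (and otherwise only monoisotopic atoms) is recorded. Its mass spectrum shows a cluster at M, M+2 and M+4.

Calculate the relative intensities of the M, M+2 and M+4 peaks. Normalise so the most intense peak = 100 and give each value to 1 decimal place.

100.0 : 63.9 : 10.2

Each Cl atom is independently Cl-35 (p = 0.758) or Cl-37 (q = 0.242); the cluster is the binomial expansion (p + q)^2.
P(M) = 0.758^2 = 0.574564
P(M+2) = 2 × 0.758^1 × 0.242^1 = 0.366872
P(M+4) = 0.242^2 = 0.058564
The M peak is largest (0.574564); scaling to 100 gives 100.0 : 63.9 : 10.2.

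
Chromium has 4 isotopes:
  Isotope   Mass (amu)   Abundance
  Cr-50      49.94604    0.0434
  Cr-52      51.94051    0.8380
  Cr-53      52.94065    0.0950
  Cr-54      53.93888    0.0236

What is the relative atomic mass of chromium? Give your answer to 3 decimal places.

Average mass = Σ (abundance × isotope mass) = 0.0434 × 49.94604 + 0.8380 × 51.94051 + 0.0950 × 52.94065 + 0.0236 × 53.93888
= 2.167658 + 43.526147 + 5.029362 + 1.272958 = 51.996125 amu

51.996 amu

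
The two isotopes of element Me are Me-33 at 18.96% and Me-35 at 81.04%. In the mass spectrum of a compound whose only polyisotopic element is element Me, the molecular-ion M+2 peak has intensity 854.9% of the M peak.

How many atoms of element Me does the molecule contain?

For n independent Me atoms, I(M+2)/I(M) = n · (abundance Me-35) / (abundance Me-33) = n · 0.8104/0.1896.
n = 8.549 × 0.1896/0.8104 = 2.00 ≈ 2

2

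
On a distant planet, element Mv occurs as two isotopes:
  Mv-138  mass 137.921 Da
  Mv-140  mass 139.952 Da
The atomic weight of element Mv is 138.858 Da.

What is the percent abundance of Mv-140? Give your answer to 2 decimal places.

Writing the weighted mean with unknown fraction x of Mv-138:
137.921·x + 139.952·(1 − x) = 138.858
(137.921 − 139.952)·x = 138.858 − 139.952
x = -1.094 / -2.031 = 0.53865 → 53.87% Mv-138, 46.13% Mv-140.

46.13%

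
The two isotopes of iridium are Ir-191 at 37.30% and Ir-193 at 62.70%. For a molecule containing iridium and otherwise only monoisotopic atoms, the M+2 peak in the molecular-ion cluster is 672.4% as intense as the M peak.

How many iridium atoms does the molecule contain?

With n Ir atoms, P(M+2)/P(M) = C(n,1)·p^(n−1)q / p^n = n·q/p = n · 0.6270/0.3730.
n = 6.724 × 0.3730/0.6270 = 4.00 ≈ 4

4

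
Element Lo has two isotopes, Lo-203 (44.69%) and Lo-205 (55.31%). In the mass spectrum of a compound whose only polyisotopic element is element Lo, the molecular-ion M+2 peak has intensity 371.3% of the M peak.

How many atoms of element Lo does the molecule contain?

3

With n Lo atoms, P(M+2)/P(M) = C(n,1)·p^(n−1)q / p^n = n·q/p = n · 0.5531/0.4469.
n = 3.713 × 0.4469/0.5531 = 3.00 ≈ 3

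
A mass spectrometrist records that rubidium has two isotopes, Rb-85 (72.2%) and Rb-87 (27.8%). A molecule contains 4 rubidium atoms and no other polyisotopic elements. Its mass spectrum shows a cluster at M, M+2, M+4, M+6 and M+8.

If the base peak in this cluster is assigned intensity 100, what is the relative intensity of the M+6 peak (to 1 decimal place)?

(0.722 + 0.278)^4 gives M 0.2717, M+2 0.4185, M+4 0.2417, M+6 0.0620, M+8 0.0060; the largest is M+2.
P(M+2) = C(4,1) × 0.722^3 × 0.278^1 = 4 × 0.37636705 × 0.2780 = 0.418520 (base)
P(M+6) = C(4,3) × 0.722^1 × 0.278^3 = 4 × 0.7220 × 0.02148495 = 0.062049
Relative intensity = 0.062049 / 0.418520 × 100 = 14.8

14.8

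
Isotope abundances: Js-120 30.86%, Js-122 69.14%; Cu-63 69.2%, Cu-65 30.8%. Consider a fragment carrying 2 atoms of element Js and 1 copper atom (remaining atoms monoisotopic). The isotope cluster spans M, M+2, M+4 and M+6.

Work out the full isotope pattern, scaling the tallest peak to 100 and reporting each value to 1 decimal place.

Element Js pattern (n=2): 0.09523396 : 0.42673208 : 0.47803396
Copper pattern (n=1): 0.6920 : 0.3080
Convolve the two distributions (both contribute in 2-u steps):
  M: 0.09523396×0.6920 = 0.065902
  M+2: 0.09523396×0.3080 + 0.42673208×0.6920 = 0.324631
  M+4: 0.42673208×0.3080 + 0.47803396×0.6920 = 0.462233
  M+6: 0.47803396×0.3080 = 0.147234
Scale to base peak (0.462233) = 100: 14.3 : 70.2 : 100.0 : 31.9

14.3 : 70.2 : 100.0 : 31.9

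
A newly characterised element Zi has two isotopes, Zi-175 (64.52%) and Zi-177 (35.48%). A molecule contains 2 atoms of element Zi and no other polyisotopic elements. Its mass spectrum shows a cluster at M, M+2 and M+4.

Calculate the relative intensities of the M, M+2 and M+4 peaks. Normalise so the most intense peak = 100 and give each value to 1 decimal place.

90.9 : 100.0 : 27.5

Expanding (0.6452 + 0.3548)^2:
P(M) = 0.6452^2 = 0.416283
P(M+2) = 2 × 0.6452^1 × 0.3548^1 = 0.457834
P(M+4) = 0.3548^2 = 0.125883
The M+2 peak is largest (0.457834); scaling to 100 gives 90.9 : 100.0 : 27.5.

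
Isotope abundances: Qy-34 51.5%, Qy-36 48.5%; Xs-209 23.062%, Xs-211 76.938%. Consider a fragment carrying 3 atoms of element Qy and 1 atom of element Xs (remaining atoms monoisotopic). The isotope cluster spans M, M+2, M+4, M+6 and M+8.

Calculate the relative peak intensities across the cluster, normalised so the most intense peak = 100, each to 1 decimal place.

Element Qy pattern (n=3): 0.13659088 : 0.38590237 : 0.36342262 : 0.11408412
Element Xs pattern (n=1): 0.23062 : 0.76938
Convolve the two distributions (both contribute in 2-u steps):
  M: 0.13659088×0.23062 = 0.031501
  M+2: 0.13659088×0.76938 + 0.38590237×0.23062 = 0.194087
  M+4: 0.38590237×0.76938 + 0.36342262×0.23062 = 0.380718
  M+6: 0.36342262×0.76938 + 0.11408412×0.23062 = 0.305920
  M+8: 0.11408412×0.76938 = 0.087774
Scale to base peak (0.380718) = 100: 8.3 : 51.0 : 100.0 : 80.4 : 23.1

8.3 : 51.0 : 100.0 : 80.4 : 23.1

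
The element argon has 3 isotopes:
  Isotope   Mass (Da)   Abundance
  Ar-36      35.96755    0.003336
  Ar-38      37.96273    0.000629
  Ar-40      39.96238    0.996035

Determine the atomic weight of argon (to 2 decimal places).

Average mass = Σ (abundance × isotope mass) = 0.003336 × 35.96755 + 0.000629 × 37.96273 + 0.996035 × 39.96238
= 0.119988 + 0.023879 + 39.803929 = 39.947796 Da

39.95 Da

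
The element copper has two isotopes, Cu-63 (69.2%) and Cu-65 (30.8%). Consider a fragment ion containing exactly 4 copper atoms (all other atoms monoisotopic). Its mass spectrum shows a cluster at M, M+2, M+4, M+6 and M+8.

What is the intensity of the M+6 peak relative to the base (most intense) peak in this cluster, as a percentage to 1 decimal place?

19.8%

Binomial terms of (0.692 + 0.308)^4: M 0.2293, M+2 0.4083, M+4 0.2726, M+6 0.0809, M+8 0.0090 → M+2 is the base peak.
P(M+2) = C(4,1) × 0.692^3 × 0.308^1 = 4 × 0.33137389 × 0.3080 = 0.408253 (base)
P(M+6) = C(4,3) × 0.692^1 × 0.308^3 = 4 × 0.6920 × 0.02921811 = 0.080876
Relative intensity = 0.080876 / 0.408253 × 100 = 19.8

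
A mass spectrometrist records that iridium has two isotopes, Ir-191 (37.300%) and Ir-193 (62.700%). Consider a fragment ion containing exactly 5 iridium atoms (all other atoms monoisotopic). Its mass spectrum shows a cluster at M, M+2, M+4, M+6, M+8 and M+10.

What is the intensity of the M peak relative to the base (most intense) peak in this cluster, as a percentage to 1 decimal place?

2.1%

Binomial terms of (0.37300 + 0.62700)^5: M 0.0072, M+2 0.0607, M+4 0.2040, M+6 0.3429, M+8 0.2882, M+10 0.0969 → M+6 is the base peak.
P(M+6) = C(5,3) × 0.37300^2 × 0.62700^3 = 10 × 0.139129 × 0.24649188 = 0.342942 (base)
P(M) = C(5,0) × 0.37300^5 × 0.62700^0 = 1 × 0.00722012 × 1.0000 = 0.007220
Relative intensity = 0.007220 / 0.342942 × 100 = 2.1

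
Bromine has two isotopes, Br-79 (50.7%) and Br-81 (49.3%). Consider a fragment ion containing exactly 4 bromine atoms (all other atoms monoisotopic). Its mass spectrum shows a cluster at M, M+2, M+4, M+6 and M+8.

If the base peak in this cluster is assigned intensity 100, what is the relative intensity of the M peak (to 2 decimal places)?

Binomial terms of (0.507 + 0.493)^4: M 0.0661, M+2 0.2570, M+4 0.3749, M+6 0.2430, M+8 0.0591 → M+4 is the base peak.
P(M+4) = C(4,2) × 0.507^2 × 0.493^2 = 6 × 0.257049 × 0.243049 = 0.374853 (base)
P(M) = C(4,0) × 0.507^4 × 0.493^0 = 1 × 0.06607419 × 1.0000 = 0.066074
Relative intensity = 0.066074 / 0.374853 × 100 = 17.63

17.63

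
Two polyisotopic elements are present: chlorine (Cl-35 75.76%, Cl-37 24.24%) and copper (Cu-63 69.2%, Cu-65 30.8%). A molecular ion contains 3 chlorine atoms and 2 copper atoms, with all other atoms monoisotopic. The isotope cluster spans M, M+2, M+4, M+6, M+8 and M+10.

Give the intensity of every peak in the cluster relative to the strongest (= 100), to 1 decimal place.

54.1 : 100.0 : 73.5 : 26.8 : 4.9 : 0.4

Chlorine pattern (n=3): 0.4348304 : 0.41738208 : 0.13354464 : 0.01424288
Copper pattern (n=2): 0.478864 : 0.426272 : 0.094864
Convolve the two distributions (both contribute in 2-u steps):
  M: 0.4348304×0.478864 = 0.208225
  M+2: 0.4348304×0.426272 + 0.41738208×0.478864 = 0.385225
  M+4: 0.4348304×0.094864 + 0.41738208×0.426272 + 0.13354464×0.478864 = 0.283118
  M+6: 0.41738208×0.094864 + 0.13354464×0.426272 + 0.01424288×0.478864 = 0.103341
  M+8: 0.13354464×0.094864 + 0.01424288×0.426272 = 0.018740
  M+10: 0.01424288×0.094864 = 0.001351
Scale to base peak (0.385225) = 100: 54.1 : 100.0 : 73.5 : 26.8 : 4.9 : 0.4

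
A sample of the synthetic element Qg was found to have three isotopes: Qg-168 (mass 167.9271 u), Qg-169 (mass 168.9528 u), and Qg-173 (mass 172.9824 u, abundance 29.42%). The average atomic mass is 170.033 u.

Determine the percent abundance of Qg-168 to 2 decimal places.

10.27%

Let x and y be the fractions of Qg-168 and Qg-169. Then x + y = 1 − 0.2942 = 0.7058 and 167.9271x + 168.9528y = 170.033 − 0.2942×172.9824 = 119.14157792.
Substituting: 167.9271x + 168.9528(0.7058 − x) = 119.14157792
(167.9271 − 168.9528)x = -0.10530832  ⇒  x = 0.10267, y = 0.60313
Qg-168: 10.27%, Qg-169: 60.31%.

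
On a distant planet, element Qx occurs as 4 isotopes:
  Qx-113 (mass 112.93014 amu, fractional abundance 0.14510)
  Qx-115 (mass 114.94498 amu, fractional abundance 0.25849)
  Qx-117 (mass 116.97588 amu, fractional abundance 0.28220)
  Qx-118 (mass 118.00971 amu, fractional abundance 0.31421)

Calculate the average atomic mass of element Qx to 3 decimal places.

Weight each isotope mass by its fractional abundance: 0.14510 × 112.93014 + 0.25849 × 114.94498 + 0.28220 × 116.97588 + 0.31421 × 118.00971
= 16.386163 + 29.712128 + 33.010593 + 37.079831 = 116.188715 amu

116.189 amu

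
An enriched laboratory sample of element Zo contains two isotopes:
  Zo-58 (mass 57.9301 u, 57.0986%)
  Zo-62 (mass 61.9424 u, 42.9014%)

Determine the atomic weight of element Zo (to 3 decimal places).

59.651 u

Weight each isotope mass by its fractional abundance: 0.570986 × 57.9301 + 0.429014 × 61.9424
= 33.07728 + 26.57416 = 59.65144 u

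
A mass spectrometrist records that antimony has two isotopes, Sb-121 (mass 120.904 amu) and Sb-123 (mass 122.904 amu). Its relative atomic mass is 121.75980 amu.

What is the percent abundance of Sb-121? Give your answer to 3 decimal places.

Let x be the fractional abundance of Sb-121; then Sb-123 has abundance 1 − x.
120.904·x + 122.904·(1 − x) = 121.75980
(120.904 − 122.904)·x = 121.75980 − 122.904
x = -1.14420 / -2.000 = 0.57210 → 57.210% Sb-121, 42.790% Sb-123.

57.210%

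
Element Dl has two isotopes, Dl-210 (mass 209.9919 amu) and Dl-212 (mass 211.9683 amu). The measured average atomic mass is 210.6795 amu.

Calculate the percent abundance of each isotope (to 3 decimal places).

Let x be the fractional abundance of Dl-210; then Dl-212 has abundance 1 − x.
209.9919·x + 211.9683·(1 − x) = 210.6795
(209.9919 − 211.9683)·x = 210.6795 − 211.9683
x = -1.2888 / -1.9764 = 0.65209 → 65.209% Dl-210, 34.791% Dl-212.

Dl-210: 65.209%, Dl-212: 34.791%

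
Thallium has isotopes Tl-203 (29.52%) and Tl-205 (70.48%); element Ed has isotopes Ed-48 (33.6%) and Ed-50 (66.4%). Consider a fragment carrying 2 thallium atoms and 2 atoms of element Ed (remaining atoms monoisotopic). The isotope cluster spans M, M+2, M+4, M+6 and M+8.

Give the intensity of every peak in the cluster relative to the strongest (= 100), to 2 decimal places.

Thallium pattern (n=2): 0.08714304 : 0.41611392 : 0.49674304
Element Ed pattern (n=2): 0.112896 : 0.446208 : 0.440896
Convolve the two distributions (both contribute in 2-u steps):
  M: 0.08714304×0.112896 = 0.009838
  M+2: 0.08714304×0.446208 + 0.41611392×0.112896 = 0.085862
  M+4: 0.08714304×0.440896 + 0.41611392×0.446208 + 0.49674304×0.112896 = 0.280175
  M+6: 0.41611392×0.440896 + 0.49674304×0.446208 = 0.405114
  M+8: 0.49674304×0.440896 = 0.219012
Scale to base peak (0.405114) = 100: 2.43 : 21.19 : 69.16 : 100.00 : 54.06

2.43 : 21.19 : 69.16 : 100.00 : 54.06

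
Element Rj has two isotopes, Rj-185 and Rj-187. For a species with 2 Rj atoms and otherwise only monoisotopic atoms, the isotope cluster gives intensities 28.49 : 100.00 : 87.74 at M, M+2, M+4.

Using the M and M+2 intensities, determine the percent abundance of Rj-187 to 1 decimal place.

If p is the fraction of Rj that is Rj-185, then I(M+2)/I(M) = [C(2,1)·p^1·(1−p)] / p^2 = 2·(1−p)/p = 100.00/28.49 = 3.5100
(1−p)/p = 3.5100/2 = 1.7550  ⇒  p = 1/(1 + 1.7550) = 0.3630
Rj-185: 36.3%, Rj-187: 63.7%.

63.7%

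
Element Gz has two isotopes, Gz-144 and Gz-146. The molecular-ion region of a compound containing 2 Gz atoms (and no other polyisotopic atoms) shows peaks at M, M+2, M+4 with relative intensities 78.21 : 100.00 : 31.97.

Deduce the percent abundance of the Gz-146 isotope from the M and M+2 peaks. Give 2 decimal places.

Let p = fractional abundance of Gz-144. I(M+2)/I(M) = [C(2,1)·p^1·(1−p)] / p^2 = 2·(1−p)/p = 100.00/78.21 = 1.2786
(1−p)/p = 1.2786/2 = 0.6393  ⇒  p = 1/(1 + 0.6393) = 0.6100
Gz-144: 61.00%, Gz-146: 39.00%.

39.00%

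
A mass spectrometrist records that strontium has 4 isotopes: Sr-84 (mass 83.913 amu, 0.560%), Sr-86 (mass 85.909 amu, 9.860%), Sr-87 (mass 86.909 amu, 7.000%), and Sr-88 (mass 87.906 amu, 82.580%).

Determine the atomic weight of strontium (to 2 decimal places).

87.62 amu

Average mass = Σ (abundance × isotope mass) = 0.00560 × 83.913 + 0.09860 × 85.909 + 0.07000 × 86.909 + 0.82580 × 87.906
= 0.4699 + 8.4706 + 6.0836 + 72.5928 = 87.6169 amu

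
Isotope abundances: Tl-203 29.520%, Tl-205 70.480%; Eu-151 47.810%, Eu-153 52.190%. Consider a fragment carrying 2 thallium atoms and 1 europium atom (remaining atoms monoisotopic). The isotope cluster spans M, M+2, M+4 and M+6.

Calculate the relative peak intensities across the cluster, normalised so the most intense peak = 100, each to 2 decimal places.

Thallium pattern (n=2): 0.08714304 : 0.41611392 : 0.49674304
Europium pattern (n=1): 0.4781 : 0.5219
Convolve the two distributions (both contribute in 2-u steps):
  M: 0.08714304×0.4781 = 0.041663
  M+2: 0.08714304×0.5219 + 0.41611392×0.4781 = 0.244424
  M+4: 0.41611392×0.5219 + 0.49674304×0.4781 = 0.454663
  M+6: 0.49674304×0.5219 = 0.259250
Scale to base peak (0.454663) = 100: 9.16 : 53.76 : 100.00 : 57.02

9.16 : 53.76 : 100.00 : 57.02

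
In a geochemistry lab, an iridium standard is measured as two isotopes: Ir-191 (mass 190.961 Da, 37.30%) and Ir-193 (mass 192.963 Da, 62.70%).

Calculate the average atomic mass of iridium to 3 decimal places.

192.216 Da

Ar = Σ fᵢ·mᵢ = 0.3730 × 190.961 + 0.6270 × 192.963
= 71.2285 + 120.9878 = 192.2163 Da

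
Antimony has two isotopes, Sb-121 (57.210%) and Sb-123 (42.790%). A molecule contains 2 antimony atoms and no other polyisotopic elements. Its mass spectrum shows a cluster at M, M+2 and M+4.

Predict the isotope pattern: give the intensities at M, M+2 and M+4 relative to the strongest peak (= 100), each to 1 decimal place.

66.8 : 100.0 : 37.4

The 2 Sb atoms are independent, so intensities follow the terms of (0.57210 + 0.42790)^2.
P(M) = 0.57210^2 = 0.327298
P(M+2) = 2 × 0.57210^1 × 0.42790^1 = 0.489603
P(M+4) = 0.42790^2 = 0.183098
The M+2 peak is largest (0.489603); scaling to 100 gives 66.8 : 100.0 : 37.4.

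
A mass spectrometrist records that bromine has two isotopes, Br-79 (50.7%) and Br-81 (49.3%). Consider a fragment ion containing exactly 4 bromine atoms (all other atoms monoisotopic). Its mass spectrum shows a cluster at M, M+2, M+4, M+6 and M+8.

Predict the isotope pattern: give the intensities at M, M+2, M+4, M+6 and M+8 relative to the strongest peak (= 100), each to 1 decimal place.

Each Br atom is independently Br-79 (p = 0.507) or Br-81 (q = 0.493); the cluster is the binomial expansion (p + q)^4.
P(M) = 0.507^4 = 0.066074
P(M+2) = 4 × 0.507^3 × 0.493^1 = 0.256999
P(M+4) = 6 × 0.507^2 × 0.493^2 = 0.374853
P(M+6) = 4 × 0.507^1 × 0.493^3 = 0.243001
P(M+8) = 0.493^4 = 0.059073
The M+4 peak is largest (0.374853); scaling to 100 gives 17.6 : 68.6 : 100.0 : 64.8 : 15.8.

17.6 : 68.6 : 100.0 : 64.8 : 15.8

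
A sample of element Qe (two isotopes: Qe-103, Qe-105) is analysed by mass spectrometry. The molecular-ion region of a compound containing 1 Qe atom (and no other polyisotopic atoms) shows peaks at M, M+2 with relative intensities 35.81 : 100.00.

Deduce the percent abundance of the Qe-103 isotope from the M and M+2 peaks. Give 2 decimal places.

26.37%

If p is the fraction of Qe that is Qe-103, then I(M+2)/I(M) = [C(1,1)·p^0·(1−p)] / p^1 = 1·(1−p)/p = 100.00/35.81 = 2.7925
(1−p)/p = 2.7925/1 = 2.7925  ⇒  p = 1/(1 + 2.7925) = 0.2637
Qe-103: 26.37%, Qe-105: 73.63%.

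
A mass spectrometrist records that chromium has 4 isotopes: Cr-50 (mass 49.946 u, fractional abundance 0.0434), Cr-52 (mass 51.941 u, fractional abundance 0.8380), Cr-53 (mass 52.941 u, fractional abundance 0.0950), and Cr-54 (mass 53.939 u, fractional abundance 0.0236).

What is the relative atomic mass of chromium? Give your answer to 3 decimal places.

Ar = Σ fᵢ·mᵢ = 0.0434 × 49.946 + 0.8380 × 51.941 + 0.0950 × 52.941 + 0.0236 × 53.939
= 2.1677 + 43.5266 + 5.0294 + 1.2730 = 51.9967 u

51.997 u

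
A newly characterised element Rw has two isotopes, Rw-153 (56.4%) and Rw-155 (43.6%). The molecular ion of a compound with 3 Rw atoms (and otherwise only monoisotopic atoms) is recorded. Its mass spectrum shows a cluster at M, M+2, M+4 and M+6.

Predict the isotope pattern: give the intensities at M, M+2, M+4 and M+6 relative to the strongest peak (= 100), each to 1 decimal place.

43.1 : 100.0 : 77.3 : 19.9

Expanding (0.564 + 0.436)^3:
P(M) = 0.564^3 = 0.179406
P(M+2) = 3 × 0.564^2 × 0.436^1 = 0.416070
P(M+4) = 3 × 0.564^1 × 0.436^2 = 0.321642
P(M+6) = 0.436^3 = 0.082882
The M+2 peak is largest (0.416070); scaling to 100 gives 43.1 : 100.0 : 77.3 : 19.9.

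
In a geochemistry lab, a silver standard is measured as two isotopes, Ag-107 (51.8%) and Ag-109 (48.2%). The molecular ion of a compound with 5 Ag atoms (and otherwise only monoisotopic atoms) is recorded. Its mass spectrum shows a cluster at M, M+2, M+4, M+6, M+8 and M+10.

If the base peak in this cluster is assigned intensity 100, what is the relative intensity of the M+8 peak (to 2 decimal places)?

43.29

Term probabilities: M 0.0373, M+2 0.1735, M+4 0.3229, M+6 0.3005, M+8 0.1398, M+10 0.0260. Base peak = M+4.
P(M+4) = C(5,2) × 0.518^3 × 0.482^2 = 10 × 0.13899183 × 0.232324 = 0.322911 (base)
P(M+8) = C(5,4) × 0.518^1 × 0.482^4 = 5 × 0.5180 × 0.05397444 = 0.139794
Relative intensity = 0.139794 / 0.322911 × 100 = 43.29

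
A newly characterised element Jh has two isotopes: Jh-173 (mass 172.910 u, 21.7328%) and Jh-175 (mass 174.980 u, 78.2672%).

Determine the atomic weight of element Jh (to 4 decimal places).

174.5301 u

Ar = Σ fᵢ·mᵢ = 0.217328 × 172.910 + 0.782672 × 174.980
= 37.57818 + 136.95195 = 174.53013 u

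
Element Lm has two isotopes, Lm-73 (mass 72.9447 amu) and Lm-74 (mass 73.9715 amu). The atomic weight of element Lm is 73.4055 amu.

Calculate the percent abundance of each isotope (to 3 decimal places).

Let x be the fractional abundance of Lm-73; then Lm-74 has abundance 1 − x.
72.9447·x + 73.9715·(1 − x) = 73.4055
(72.9447 − 73.9715)·x = 73.4055 − 73.9715
x = -0.5660 / -1.0268 = 0.55123 → 55.123% Lm-73, 44.877% Lm-74.

Lm-73: 55.123%, Lm-74: 44.877%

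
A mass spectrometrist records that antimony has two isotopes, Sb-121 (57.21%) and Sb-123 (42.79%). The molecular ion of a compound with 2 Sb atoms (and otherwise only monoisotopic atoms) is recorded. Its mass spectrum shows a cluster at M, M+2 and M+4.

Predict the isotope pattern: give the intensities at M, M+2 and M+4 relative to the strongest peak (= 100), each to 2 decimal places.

Each Sb atom is independently Sb-121 (p = 0.5721) or Sb-123 (q = 0.4279); the cluster is the binomial expansion (p + q)^2.
P(M) = 0.5721^2 = 0.327298
P(M+2) = 2 × 0.5721^1 × 0.4279^1 = 0.489603
P(M+4) = 0.4279^2 = 0.183098
The M+2 peak is largest (0.489603); scaling to 100 gives 66.85 : 100.00 : 37.40.

66.85 : 100.00 : 37.40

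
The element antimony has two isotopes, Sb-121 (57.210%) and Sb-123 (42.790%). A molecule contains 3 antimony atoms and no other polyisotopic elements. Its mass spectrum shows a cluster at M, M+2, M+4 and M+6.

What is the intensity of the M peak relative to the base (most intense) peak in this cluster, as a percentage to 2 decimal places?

(0.57210 + 0.42790)^3 gives M 0.1872, M+2 0.4202, M+4 0.3143, M+6 0.0783; the largest is M+2.
P(M+2) = C(3,1) × 0.57210^2 × 0.42790^1 = 3 × 0.32729841 × 0.4279 = 0.420153 (base)
P(M) = C(3,0) × 0.57210^3 × 0.42790^0 = 1 × 0.18724742 × 1.0000 = 0.187247
Relative intensity = 0.187247 / 0.420153 × 100 = 44.57

44.57%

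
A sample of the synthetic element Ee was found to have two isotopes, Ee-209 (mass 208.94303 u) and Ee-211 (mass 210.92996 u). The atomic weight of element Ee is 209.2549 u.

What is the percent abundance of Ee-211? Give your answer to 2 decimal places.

Let x be the fractional abundance of Ee-209; then Ee-211 has abundance 1 − x.
208.94303·x + 210.92996·(1 − x) = 209.2549
(208.94303 − 210.92996)·x = 209.2549 − 210.92996
x = -1.67506 / -1.98693 = 0.84304 → 84.30% Ee-209, 15.70% Ee-211.

15.70%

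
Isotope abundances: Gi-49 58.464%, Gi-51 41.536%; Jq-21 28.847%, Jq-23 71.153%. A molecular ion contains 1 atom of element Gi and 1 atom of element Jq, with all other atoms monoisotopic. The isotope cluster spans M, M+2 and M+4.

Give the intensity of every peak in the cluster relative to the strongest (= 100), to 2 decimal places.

Element Gi pattern (n=1): 0.58464 : 0.41536
Element Jq pattern (n=1): 0.28847 : 0.71153
Convolve the two distributions (both contribute in 2-u steps):
  M: 0.58464×0.28847 = 0.168651
  M+2: 0.58464×0.71153 + 0.41536×0.28847 = 0.535808
  M+4: 0.41536×0.71153 = 0.295541
Scale to base peak (0.535808) = 100: 31.48 : 100.00 : 55.16

31.48 : 100.00 : 55.16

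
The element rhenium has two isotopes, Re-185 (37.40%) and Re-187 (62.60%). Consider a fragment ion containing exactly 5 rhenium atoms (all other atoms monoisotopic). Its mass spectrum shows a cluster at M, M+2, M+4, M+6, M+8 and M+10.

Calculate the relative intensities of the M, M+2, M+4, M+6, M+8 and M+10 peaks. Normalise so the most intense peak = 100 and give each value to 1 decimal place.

2.1 : 17.8 : 59.7 : 100.0 : 83.7 : 28.0

Each Re atom is independently Re-185 (p = 0.3740) or Re-187 (q = 0.6260); the cluster is the binomial expansion (p + q)^5.
P(M) = 0.3740^5 = 0.007317
P(M+2) = 5 × 0.3740^4 × 0.6260^1 = 0.061239
P(M+4) = 10 × 0.3740^3 × 0.6260^2 = 0.205005
P(M+6) = 10 × 0.3740^2 × 0.6260^3 = 0.343136
P(M+8) = 5 × 0.3740^1 × 0.6260^4 = 0.287170
P(M+10) = 0.6260^5 = 0.096133
The M+6 peak is largest (0.343136); scaling to 100 gives 2.1 : 17.8 : 59.7 : 100.0 : 83.7 : 28.0.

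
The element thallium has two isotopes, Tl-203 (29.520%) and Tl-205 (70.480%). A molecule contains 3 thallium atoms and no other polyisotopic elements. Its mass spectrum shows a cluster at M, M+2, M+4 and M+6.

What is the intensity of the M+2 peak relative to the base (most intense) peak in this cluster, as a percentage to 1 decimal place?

41.9%

(0.29520 + 0.70480)^3 gives M 0.0257, M+2 0.1843, M+4 0.4399, M+6 0.3501; the largest is M+4.
P(M+4) = C(3,2) × 0.29520^1 × 0.70480^2 = 3 × 0.2952 × 0.49674304 = 0.439916 (base)
P(M+2) = C(3,1) × 0.29520^2 × 0.70480^1 = 3 × 0.08714304 × 0.7048 = 0.184255
Relative intensity = 0.184255 / 0.439916 × 100 = 41.9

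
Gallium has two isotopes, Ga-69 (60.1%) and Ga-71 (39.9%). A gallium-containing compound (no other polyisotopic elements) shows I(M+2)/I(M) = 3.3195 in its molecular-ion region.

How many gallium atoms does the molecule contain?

With n Ga atoms, P(M+2)/P(M) = C(n,1)·p^(n−1)q / p^n = n·q/p = n · 0.399/0.601.
n = 3.3195 × 0.601/0.399 = 5.00 ≈ 5

5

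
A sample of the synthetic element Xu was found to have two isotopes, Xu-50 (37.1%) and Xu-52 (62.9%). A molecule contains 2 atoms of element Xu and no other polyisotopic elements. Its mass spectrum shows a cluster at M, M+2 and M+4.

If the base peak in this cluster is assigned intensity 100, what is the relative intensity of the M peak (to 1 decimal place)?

Binomial terms of (0.371 + 0.629)^2: M 0.1376, M+2 0.4667, M+4 0.3956 → M+2 is the base peak.
P(M+2) = C(2,1) × 0.371^1 × 0.629^1 = 2 × 0.3710 × 0.6290 = 0.466718 (base)
P(M) = C(2,0) × 0.371^2 × 0.629^0 = 1 × 0.137641 × 1.0000 = 0.137641
Relative intensity = 0.137641 / 0.466718 × 100 = 29.5

29.5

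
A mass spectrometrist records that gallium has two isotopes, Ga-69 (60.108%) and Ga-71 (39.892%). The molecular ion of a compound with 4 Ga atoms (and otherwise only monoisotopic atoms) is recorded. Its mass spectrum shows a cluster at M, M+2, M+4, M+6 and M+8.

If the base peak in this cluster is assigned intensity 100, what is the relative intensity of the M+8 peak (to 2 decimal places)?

(0.60108 + 0.39892)^4 gives M 0.1305, M+2 0.3465, M+4 0.3450, M+6 0.1526, M+8 0.0253; the largest is M+2.
P(M+2) = C(4,1) × 0.60108^3 × 0.39892^1 = 4 × 0.2171685 × 0.39892 = 0.346531 (base)
P(M+8) = C(4,4) × 0.60108^0 × 0.39892^4 = 1 × 1.0000 × 0.02532464 = 0.025325
Relative intensity = 0.025325 / 0.346531 × 100 = 7.31

7.31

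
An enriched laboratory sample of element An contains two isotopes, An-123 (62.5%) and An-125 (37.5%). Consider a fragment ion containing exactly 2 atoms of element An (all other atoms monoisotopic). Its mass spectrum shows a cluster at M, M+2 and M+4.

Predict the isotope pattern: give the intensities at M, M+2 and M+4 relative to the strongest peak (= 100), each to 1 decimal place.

The 2 An atoms are independent, so intensities follow the terms of (0.625 + 0.375)^2.
P(M) = 0.625^2 = 0.390625
P(M+2) = 2 × 0.625^1 × 0.375^1 = 0.468750
P(M+4) = 0.375^2 = 0.140625
The M+2 peak is largest (0.468750); scaling to 100 gives 83.3 : 100.0 : 30.0.

83.3 : 100.0 : 30.0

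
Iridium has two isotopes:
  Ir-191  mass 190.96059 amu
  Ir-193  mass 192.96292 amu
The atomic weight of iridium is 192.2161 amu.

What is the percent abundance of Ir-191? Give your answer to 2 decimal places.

37.30%

Let x be the fractional abundance of Ir-191; then Ir-193 has abundance 1 − x.
190.96059·x + 192.96292·(1 − x) = 192.2161
(190.96059 − 192.96292)·x = 192.2161 − 192.96292
x = -0.74682 / -2.00233 = 0.37298 → 37.30% Ir-191, 62.70% Ir-193.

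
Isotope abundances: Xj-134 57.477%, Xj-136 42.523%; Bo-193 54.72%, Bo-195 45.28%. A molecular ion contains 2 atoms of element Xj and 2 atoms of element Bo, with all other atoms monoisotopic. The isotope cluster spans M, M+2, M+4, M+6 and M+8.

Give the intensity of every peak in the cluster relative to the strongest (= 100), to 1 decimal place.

27.2 : 85.2 : 100.0 : 52.1 : 10.2

Element Xj pattern (n=2): 0.33036055 : 0.48881889 : 0.18082055
Element Bo pattern (n=2): 0.29942784 : 0.49554432 : 0.20502784
Convolve the two distributions (both contribute in 2-u steps):
  M: 0.33036055×0.29942784 = 0.098919
  M+2: 0.33036055×0.49554432 + 0.48881889×0.29942784 = 0.310074
  M+4: 0.33036055×0.20502784 + 0.48881889×0.49554432 + 0.18082055×0.29942784 = 0.364107
  M+6: 0.48881889×0.20502784 + 0.18082055×0.49554432 = 0.189826
  M+8: 0.18082055×0.20502784 = 0.037073
Scale to base peak (0.364107) = 100: 27.2 : 85.2 : 100.0 : 52.1 : 10.2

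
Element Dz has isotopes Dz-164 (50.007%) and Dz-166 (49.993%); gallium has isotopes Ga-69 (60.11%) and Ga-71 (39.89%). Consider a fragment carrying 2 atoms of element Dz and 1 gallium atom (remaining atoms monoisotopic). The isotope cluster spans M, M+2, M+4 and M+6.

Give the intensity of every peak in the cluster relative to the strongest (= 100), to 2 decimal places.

Element Dz pattern (n=2): 0.25007 : 0.49999999 : 0.24993
Gallium pattern (n=1): 0.6011 : 0.3989
Convolve the two distributions (both contribute in 2-u steps):
  M: 0.25007×0.6011 = 0.150317
  M+2: 0.25007×0.3989 + 0.49999999×0.6011 = 0.400303
  M+4: 0.49999999×0.3989 + 0.24993×0.6011 = 0.349683
  M+6: 0.24993×0.3989 = 0.099697
Scale to base peak (0.400303) = 100: 37.55 : 100.00 : 87.35 : 24.91

37.55 : 100.00 : 87.35 : 24.91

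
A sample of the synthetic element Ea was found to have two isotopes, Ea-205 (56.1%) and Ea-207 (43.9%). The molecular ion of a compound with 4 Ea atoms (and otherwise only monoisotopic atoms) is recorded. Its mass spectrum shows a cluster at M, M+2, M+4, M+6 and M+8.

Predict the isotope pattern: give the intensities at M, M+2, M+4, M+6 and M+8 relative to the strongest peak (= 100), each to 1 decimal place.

27.2 : 85.2 : 100.0 : 52.2 : 10.2

Each Ea atom is independently Ea-205 (p = 0.561) or Ea-207 (q = 0.439); the cluster is the binomial expansion (p + q)^4.
P(M) = 0.561^4 = 0.099049
P(M+2) = 4 × 0.561^3 × 0.439^1 = 0.310037
P(M+4) = 6 × 0.561^2 × 0.439^2 = 0.363920
P(M+6) = 4 × 0.561^1 × 0.439^3 = 0.189853
P(M+8) = 0.439^4 = 0.037141
The M+4 peak is largest (0.363920); scaling to 100 gives 27.2 : 85.2 : 100.0 : 52.2 : 10.2.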